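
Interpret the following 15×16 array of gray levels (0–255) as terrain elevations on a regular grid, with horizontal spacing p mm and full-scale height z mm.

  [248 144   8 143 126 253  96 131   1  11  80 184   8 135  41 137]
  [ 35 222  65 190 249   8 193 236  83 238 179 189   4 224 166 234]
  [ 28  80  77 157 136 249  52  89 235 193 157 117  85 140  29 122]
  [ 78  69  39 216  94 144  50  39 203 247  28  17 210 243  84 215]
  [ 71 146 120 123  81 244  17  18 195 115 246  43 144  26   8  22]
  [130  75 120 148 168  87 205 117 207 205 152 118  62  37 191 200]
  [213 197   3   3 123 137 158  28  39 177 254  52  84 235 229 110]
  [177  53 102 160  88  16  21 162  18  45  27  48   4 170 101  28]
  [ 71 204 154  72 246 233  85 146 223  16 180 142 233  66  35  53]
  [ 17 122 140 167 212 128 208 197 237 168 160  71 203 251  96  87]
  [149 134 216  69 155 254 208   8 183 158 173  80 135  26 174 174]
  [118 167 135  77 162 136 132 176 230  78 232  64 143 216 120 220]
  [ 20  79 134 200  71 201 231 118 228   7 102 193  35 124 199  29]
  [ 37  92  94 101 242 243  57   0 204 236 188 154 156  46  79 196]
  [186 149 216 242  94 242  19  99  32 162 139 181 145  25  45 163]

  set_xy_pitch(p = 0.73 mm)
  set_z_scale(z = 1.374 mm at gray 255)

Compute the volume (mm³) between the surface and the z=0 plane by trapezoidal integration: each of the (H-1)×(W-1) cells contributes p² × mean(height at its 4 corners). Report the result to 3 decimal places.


78.398

height_mm = gray/255 × 1.374; cell vol = 0.73² × mean(4 corners)
unit = 0.73² × 1.374 / (4×255) = 0.000717848 mm³ per gray-sum
row 0: Σ corner-gray over 15 cells = 7868  → 5.6480
row 1: Σ corner-gray over 15 cells = 8503  → 6.1039
row 2: Σ corner-gray over 15 cells = 7401  → 5.3128
row 3: Σ corner-gray over 15 cells = 6804  → 4.8842
row 4: Σ corner-gray over 15 cells = 7259  → 5.2109
row 5: Σ corner-gray over 15 cells = 7875  → 5.6531
row 6: Σ corner-gray over 15 cells = 5996  → 4.3042
row 7: Σ corner-gray over 15 cells = 6429  → 4.6150
row 8: Σ corner-gray over 15 cells = 9018  → 6.4736
row 9: Σ corner-gray over 15 cells = 9093  → 6.5274
row 10: Σ corner-gray over 15 cells = 8743  → 6.2761
row 11: Σ corner-gray over 15 cells = 8367  → 6.0062
row 12: Σ corner-gray over 15 cells = 7910  → 5.6782
row 13: Σ corner-gray over 15 cells = 7946  → 5.7040
Σ rows: total corner-gray = 109212  → 78.3976 mm³


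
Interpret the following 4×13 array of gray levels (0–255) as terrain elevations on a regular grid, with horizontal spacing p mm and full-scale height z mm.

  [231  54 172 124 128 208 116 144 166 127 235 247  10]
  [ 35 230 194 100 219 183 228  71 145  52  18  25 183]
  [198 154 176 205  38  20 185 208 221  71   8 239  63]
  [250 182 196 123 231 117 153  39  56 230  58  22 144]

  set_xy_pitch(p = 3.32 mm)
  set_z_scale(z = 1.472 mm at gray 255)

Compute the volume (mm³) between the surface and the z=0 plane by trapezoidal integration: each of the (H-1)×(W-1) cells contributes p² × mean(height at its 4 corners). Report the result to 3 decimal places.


315.099

height_mm = gray/255 × 1.472; cell vol = 3.32² × mean(4 corners)
unit = 3.32² × 1.472 / (4×255) = 0.0159068 mm³ per gray-sum
row 0: Σ corner-gray over 12 cells = 6831  → 108.6596
row 1: Σ corner-gray over 12 cells = 6459  → 102.7423
row 2: Σ corner-gray over 12 cells = 6519  → 103.6967
Σ rows: total corner-gray = 19809  → 315.0985 mm³


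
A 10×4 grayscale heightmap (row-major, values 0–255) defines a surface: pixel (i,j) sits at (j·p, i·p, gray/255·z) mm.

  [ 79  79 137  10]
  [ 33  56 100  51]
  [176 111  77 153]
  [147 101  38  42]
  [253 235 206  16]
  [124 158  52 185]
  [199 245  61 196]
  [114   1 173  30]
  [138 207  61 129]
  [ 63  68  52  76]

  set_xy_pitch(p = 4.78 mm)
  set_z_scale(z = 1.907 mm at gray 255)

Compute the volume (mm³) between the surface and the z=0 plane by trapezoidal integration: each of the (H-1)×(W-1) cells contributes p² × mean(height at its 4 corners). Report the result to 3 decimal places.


529.698

height_mm = gray/255 × 1.907; cell vol = 4.78² × mean(4 corners)
unit = 4.78² × 1.907 / (4×255) = 0.0427175 mm³ per gray-sum
row 0: Σ corner-gray over 3 cells = 917  → 39.1720
row 1: Σ corner-gray over 3 cells = 1101  → 47.0320
row 2: Σ corner-gray over 3 cells = 1172  → 50.0650
row 3: Σ corner-gray over 3 cells = 1618  → 69.1170
row 4: Σ corner-gray over 3 cells = 1880  → 80.3090
row 5: Σ corner-gray over 3 cells = 1736  → 74.1577
row 6: Σ corner-gray over 3 cells = 1499  → 64.0336
row 7: Σ corner-gray over 3 cells = 1295  → 55.3192
row 8: Σ corner-gray over 3 cells = 1182  → 50.4921
Σ rows: total corner-gray = 12400  → 529.6976 mm³


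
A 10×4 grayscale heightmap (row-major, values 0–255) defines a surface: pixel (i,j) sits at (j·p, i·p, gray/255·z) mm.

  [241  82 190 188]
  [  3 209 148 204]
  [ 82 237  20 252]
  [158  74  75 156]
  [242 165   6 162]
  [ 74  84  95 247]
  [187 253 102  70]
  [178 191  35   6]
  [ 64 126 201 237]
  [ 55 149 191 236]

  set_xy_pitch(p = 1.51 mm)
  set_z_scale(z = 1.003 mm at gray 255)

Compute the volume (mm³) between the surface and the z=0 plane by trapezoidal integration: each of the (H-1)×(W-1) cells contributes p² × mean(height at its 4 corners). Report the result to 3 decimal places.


height_mm = gray/255 × 1.003; cell vol = 1.51² × mean(4 corners)
unit = 1.51² × 1.003 / (4×255) = 0.0022421 mm³ per gray-sum
row 0: Σ corner-gray over 3 cells = 1894  → 4.2465
row 1: Σ corner-gray over 3 cells = 1769  → 3.9663
row 2: Σ corner-gray over 3 cells = 1460  → 3.2735
row 3: Σ corner-gray over 3 cells = 1358  → 3.0448
row 4: Σ corner-gray over 3 cells = 1425  → 3.1950
row 5: Σ corner-gray over 3 cells = 1646  → 3.6905
row 6: Σ corner-gray over 3 cells = 1603  → 3.5941
row 7: Σ corner-gray over 3 cells = 1591  → 3.5672
row 8: Σ corner-gray over 3 cells = 1926  → 4.3183
Σ rows: total corner-gray = 14672  → 32.8961 mm³

32.896


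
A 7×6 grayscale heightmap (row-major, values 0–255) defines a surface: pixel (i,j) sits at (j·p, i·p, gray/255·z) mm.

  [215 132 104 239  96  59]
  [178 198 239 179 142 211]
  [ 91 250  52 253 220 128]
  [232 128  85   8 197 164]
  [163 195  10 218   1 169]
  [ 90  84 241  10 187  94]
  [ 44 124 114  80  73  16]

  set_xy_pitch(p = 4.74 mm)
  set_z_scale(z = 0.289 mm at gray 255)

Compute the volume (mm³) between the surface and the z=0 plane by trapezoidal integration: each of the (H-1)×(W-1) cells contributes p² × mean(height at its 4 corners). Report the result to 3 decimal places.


107.493

height_mm = gray/255 × 0.289; cell vol = 4.74² × mean(4 corners)
unit = 4.74² × 0.289 / (4×255) = 0.00636582 mm³ per gray-sum
row 0: Σ corner-gray over 5 cells = 3321  → 21.1409
row 1: Σ corner-gray over 5 cells = 3674  → 23.3880
row 2: Σ corner-gray over 5 cells = 3001  → 19.1038
row 3: Σ corner-gray over 5 cells = 2412  → 15.3544
row 4: Σ corner-gray over 5 cells = 2408  → 15.3289
row 5: Σ corner-gray over 5 cells = 2070  → 13.1772
Σ rows: total corner-gray = 16886  → 107.4932 mm³


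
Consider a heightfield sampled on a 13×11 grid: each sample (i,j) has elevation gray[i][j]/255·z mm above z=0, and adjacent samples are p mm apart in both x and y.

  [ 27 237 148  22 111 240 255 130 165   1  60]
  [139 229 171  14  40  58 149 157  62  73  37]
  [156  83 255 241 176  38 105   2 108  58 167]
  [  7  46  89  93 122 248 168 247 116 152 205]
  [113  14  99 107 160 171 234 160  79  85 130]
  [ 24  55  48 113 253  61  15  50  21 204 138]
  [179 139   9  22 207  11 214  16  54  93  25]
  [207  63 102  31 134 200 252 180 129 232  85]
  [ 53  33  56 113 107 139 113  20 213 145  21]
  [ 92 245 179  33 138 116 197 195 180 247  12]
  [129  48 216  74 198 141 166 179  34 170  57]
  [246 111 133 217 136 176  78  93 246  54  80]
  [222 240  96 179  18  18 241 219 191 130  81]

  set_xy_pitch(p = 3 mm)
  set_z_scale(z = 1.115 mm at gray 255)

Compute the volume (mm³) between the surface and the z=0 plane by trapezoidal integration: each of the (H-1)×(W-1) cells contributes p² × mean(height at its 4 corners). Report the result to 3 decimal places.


583.407

height_mm = gray/255 × 1.115; cell vol = 3² × mean(4 corners)
unit = 3² × 1.115 / (4×255) = 0.00983824 mm³ per gray-sum
row 0: Σ corner-gray over 10 cells = 4787  → 47.0956
row 1: Σ corner-gray over 10 cells = 4537  → 44.6361
row 2: Σ corner-gray over 10 cells = 5229  → 51.4441
row 3: Σ corner-gray over 10 cells = 5235  → 51.5032
row 4: Σ corner-gray over 10 cells = 4263  → 41.9404
row 5: Σ corner-gray over 10 cells = 3536  → 34.7880
row 6: Σ corner-gray over 10 cells = 4672  → 45.9642
row 7: Σ corner-gray over 10 cells = 4890  → 48.1090
row 8: Σ corner-gray over 10 cells = 5116  → 50.3324
row 9: Σ corner-gray over 10 cells = 5802  → 57.0814
row 10: Σ corner-gray over 10 cells = 5452  → 53.6381
row 11: Σ corner-gray over 10 cells = 5781  → 56.8748
Σ rows: total corner-gray = 59300  → 583.4074 mm³


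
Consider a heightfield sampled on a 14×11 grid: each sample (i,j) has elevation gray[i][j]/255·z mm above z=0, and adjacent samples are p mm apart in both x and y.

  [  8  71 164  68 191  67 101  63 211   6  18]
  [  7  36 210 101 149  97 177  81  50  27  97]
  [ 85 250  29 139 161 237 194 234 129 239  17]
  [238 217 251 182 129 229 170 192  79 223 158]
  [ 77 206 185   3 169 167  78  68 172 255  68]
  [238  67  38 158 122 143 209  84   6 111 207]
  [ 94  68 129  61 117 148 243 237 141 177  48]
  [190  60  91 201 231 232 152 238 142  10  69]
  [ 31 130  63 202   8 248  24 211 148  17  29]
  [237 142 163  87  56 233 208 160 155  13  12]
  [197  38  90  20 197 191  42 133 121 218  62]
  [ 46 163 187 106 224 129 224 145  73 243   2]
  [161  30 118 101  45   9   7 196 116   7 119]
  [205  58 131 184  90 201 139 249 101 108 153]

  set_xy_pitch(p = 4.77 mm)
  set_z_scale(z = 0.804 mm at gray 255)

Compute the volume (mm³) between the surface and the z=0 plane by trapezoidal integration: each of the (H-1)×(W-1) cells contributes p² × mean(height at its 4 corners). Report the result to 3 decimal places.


height_mm = gray/255 × 0.804; cell vol = 4.77² × mean(4 corners)
unit = 4.77² × 0.804 / (4×255) = 0.0179346 mm³ per gray-sum
row 0: Σ corner-gray over 10 cells = 3870  → 69.4071
row 1: Σ corner-gray over 10 cells = 5286  → 94.8025
row 2: Σ corner-gray over 10 cells = 7066  → 126.7262
row 3: Σ corner-gray over 10 cells = 6491  → 116.4137
row 4: Σ corner-gray over 10 cells = 5072  → 90.9645
row 5: Σ corner-gray over 10 cells = 5105  → 91.5563
row 6: Σ corner-gray over 10 cells = 5757  → 103.2497
row 7: Σ corner-gray over 10 cells = 5135  → 92.0944
row 8: Σ corner-gray over 10 cells = 4845  → 86.8933
row 9: Σ corner-gray over 10 cells = 5042  → 90.4264
row 10: Σ corner-gray over 10 cells = 5395  → 96.7574
row 11: Σ corner-gray over 10 cells = 4574  → 82.0330
row 12: Σ corner-gray over 10 cells = 4418  → 79.2352
Σ rows: total corner-gray = 68056  → 1220.5598 mm³

1220.560


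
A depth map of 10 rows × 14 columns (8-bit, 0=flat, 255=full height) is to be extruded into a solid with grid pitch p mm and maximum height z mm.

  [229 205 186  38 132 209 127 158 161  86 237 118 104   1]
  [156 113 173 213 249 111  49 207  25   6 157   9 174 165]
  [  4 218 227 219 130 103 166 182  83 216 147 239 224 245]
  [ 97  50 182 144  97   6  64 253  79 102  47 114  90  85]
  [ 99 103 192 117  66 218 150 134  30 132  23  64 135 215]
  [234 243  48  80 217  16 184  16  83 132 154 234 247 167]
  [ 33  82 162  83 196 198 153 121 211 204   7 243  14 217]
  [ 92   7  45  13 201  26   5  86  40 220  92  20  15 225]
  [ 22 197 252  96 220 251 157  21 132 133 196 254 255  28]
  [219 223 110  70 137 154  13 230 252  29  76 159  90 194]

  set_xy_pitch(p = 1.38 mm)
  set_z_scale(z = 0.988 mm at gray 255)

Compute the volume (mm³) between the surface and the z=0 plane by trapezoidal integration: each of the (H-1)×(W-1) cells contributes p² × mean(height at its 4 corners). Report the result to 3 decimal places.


113.253

height_mm = gray/255 × 0.988; cell vol = 1.38² × mean(4 corners)
unit = 1.38² × 0.988 / (4×255) = 0.00184465 mm³ per gray-sum
row 0: Σ corner-gray over 13 cells = 7045  → 12.9956
row 1: Σ corner-gray over 13 cells = 7850  → 14.4805
row 2: Σ corner-gray over 13 cells = 7195  → 13.2723
row 3: Σ corner-gray over 13 cells = 5680  → 10.4776
row 4: Σ corner-gray over 13 cells = 6751  → 12.4533
row 5: Σ corner-gray over 13 cells = 7307  → 13.4789
row 6: Σ corner-gray over 13 cells = 5455  → 10.0626
row 7: Σ corner-gray over 13 cells = 6235  → 11.5014
row 8: Σ corner-gray over 13 cells = 7877  → 14.5303
Σ rows: total corner-gray = 61395  → 113.2525 mm³


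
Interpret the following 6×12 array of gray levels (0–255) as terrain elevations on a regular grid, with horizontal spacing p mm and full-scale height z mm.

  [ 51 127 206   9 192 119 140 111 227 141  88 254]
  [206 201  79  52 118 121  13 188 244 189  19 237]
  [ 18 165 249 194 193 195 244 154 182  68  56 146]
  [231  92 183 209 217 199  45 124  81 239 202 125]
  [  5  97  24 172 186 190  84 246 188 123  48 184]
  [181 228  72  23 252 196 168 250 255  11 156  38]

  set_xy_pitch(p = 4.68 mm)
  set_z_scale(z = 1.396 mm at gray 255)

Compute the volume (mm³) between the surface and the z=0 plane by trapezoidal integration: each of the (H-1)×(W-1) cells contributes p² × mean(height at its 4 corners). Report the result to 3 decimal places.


height_mm = gray/255 × 1.396; cell vol = 4.68² × mean(4 corners)
unit = 4.68² × 1.396 / (4×255) = 0.0299762 mm³ per gray-sum
row 0: Σ corner-gray over 11 cells = 5916  → 177.3394
row 1: Σ corner-gray over 11 cells = 6455  → 193.4965
row 2: Σ corner-gray over 11 cells = 7102  → 212.8912
row 3: Σ corner-gray over 11 cells = 6443  → 193.1368
row 4: Σ corner-gray over 11 cells = 6346  → 190.2291
Σ rows: total corner-gray = 32262  → 967.0930 mm³

967.093


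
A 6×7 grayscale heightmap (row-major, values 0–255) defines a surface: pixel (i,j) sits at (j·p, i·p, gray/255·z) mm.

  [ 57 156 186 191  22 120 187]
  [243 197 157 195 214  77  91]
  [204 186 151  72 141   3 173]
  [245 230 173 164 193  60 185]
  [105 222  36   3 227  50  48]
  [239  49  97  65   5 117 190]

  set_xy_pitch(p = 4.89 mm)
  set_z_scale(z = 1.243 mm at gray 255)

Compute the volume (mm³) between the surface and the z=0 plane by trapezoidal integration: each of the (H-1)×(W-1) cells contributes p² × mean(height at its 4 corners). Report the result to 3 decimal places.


474.427

height_mm = gray/255 × 1.243; cell vol = 4.89² × mean(4 corners)
unit = 4.89² × 1.243 / (4×255) = 0.0291399 mm³ per gray-sum
row 0: Σ corner-gray over 6 cells = 3608  → 105.1369
row 1: Σ corner-gray over 6 cells = 3497  → 101.9024
row 2: Σ corner-gray over 6 cells = 3553  → 103.5342
row 3: Σ corner-gray over 6 cells = 3299  → 96.1327
row 4: Σ corner-gray over 6 cells = 2324  → 67.7212
Σ rows: total corner-gray = 16281  → 474.4274 mm³


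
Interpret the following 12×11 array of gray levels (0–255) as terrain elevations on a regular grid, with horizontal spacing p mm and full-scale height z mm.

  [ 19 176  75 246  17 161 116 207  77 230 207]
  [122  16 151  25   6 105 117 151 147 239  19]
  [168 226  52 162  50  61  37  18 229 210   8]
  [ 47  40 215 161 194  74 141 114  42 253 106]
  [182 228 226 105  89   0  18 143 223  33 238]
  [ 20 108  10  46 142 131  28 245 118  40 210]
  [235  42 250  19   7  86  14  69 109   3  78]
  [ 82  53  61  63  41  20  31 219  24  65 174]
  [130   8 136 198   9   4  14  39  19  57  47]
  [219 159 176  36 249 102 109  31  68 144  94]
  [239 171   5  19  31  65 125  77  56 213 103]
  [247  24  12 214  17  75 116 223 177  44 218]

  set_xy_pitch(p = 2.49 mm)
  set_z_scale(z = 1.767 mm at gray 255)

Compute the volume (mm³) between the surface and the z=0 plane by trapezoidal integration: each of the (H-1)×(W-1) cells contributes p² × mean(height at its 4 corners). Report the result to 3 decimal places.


481.261

height_mm = gray/255 × 1.767; cell vol = 2.49² × mean(4 corners)
unit = 2.49² × 1.767 / (4×255) = 0.0107408 mm³ per gray-sum
row 0: Σ corner-gray over 10 cells = 4891  → 52.5331
row 1: Σ corner-gray over 10 cells = 4321  → 46.4108
row 2: Σ corner-gray over 10 cells = 4887  → 52.4901
row 3: Σ corner-gray over 10 cells = 5171  → 55.5405
row 4: Σ corner-gray over 10 cells = 4516  → 48.5053
row 5: Σ corner-gray over 10 cells = 3477  → 37.3456
row 6: Σ corner-gray over 10 cells = 2921  → 31.3738
row 7: Σ corner-gray over 10 cells = 2555  → 27.4426
row 8: Σ corner-gray over 10 cells = 3606  → 38.7312
row 9: Σ corner-gray over 10 cells = 4327  → 46.4753
row 10: Σ corner-gray over 10 cells = 4135  → 44.4130
Σ rows: total corner-gray = 44807  → 481.2613 mm³


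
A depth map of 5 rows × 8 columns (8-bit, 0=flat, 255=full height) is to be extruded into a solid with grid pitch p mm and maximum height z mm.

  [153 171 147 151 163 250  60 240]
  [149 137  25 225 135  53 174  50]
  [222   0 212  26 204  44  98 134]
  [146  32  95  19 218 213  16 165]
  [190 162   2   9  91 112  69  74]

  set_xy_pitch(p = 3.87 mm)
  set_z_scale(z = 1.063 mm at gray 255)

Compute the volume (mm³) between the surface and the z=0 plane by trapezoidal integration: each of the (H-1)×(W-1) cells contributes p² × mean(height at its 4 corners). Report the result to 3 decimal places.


height_mm = gray/255 × 1.063; cell vol = 3.87² × mean(4 corners)
unit = 3.87² × 1.063 / (4×255) = 0.0156083 mm³ per gray-sum
row 0: Σ corner-gray over 7 cells = 3974  → 62.0273
row 1: Σ corner-gray over 7 cells = 3221  → 50.2743
row 2: Σ corner-gray over 7 cells = 3021  → 47.1526
row 3: Σ corner-gray over 7 cells = 2651  → 41.3775
Σ rows: total corner-gray = 12867  → 200.8317 mm³

200.832


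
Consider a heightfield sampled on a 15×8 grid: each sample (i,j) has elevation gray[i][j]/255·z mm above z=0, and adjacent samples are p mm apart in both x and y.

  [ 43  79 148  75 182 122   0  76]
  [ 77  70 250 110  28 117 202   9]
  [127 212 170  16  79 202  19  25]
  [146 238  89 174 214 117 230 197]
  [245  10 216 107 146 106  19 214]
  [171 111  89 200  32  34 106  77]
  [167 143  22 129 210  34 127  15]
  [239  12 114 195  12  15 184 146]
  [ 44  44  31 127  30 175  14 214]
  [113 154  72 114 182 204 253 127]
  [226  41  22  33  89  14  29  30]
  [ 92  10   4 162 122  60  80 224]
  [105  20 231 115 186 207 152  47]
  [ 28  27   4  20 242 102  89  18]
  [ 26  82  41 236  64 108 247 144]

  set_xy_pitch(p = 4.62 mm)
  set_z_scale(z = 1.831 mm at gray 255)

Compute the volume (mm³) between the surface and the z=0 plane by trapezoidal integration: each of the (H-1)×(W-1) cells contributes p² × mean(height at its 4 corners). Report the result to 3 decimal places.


height_mm = gray/255 × 1.831; cell vol = 4.62² × mean(4 corners)
unit = 4.62² × 1.831 / (4×255) = 0.0383153 mm³ per gray-sum
row 0: Σ corner-gray over 7 cells = 2971  → 113.8347
row 1: Σ corner-gray over 7 cells = 3188  → 122.1491
row 2: Σ corner-gray over 7 cells = 4015  → 153.8359
row 3: Σ corner-gray over 7 cells = 4134  → 158.3954
row 4: Σ corner-gray over 7 cells = 3059  → 117.2065
row 5: Σ corner-gray over 7 cells = 2904  → 111.2676
row 6: Σ corner-gray over 7 cells = 2961  → 113.4516
row 7: Σ corner-gray over 7 cells = 2549  → 97.6657
row 8: Σ corner-gray over 7 cells = 3298  → 126.3638
row 9: Σ corner-gray over 7 cells = 2910  → 111.4975
row 10: Σ corner-gray over 7 cells = 1904  → 72.9523
row 11: Σ corner-gray over 7 cells = 3166  → 121.3062
row 12: Σ corner-gray over 7 cells = 2988  → 114.4861
row 13: Σ corner-gray over 7 cells = 2740  → 104.9839
Σ rows: total corner-gray = 42787  → 1639.3963 mm³

1639.396


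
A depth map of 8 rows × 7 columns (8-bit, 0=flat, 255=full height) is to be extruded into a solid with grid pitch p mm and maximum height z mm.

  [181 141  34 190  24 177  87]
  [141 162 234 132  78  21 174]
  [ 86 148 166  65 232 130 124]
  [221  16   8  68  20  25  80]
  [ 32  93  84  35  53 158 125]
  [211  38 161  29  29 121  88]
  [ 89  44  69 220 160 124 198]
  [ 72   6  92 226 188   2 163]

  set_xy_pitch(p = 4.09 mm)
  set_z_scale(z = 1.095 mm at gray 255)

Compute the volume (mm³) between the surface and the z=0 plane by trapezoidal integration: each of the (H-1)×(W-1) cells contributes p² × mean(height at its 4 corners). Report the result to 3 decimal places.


height_mm = gray/255 × 1.095; cell vol = 4.09² × mean(4 corners)
unit = 4.09² × 1.095 / (4×255) = 0.0179581 mm³ per gray-sum
row 0: Σ corner-gray over 6 cells = 2969  → 53.3176
row 1: Σ corner-gray over 6 cells = 3261  → 58.5614
row 2: Σ corner-gray over 6 cells = 2267  → 40.7110
row 3: Σ corner-gray over 6 cells = 1578  → 28.3379
row 4: Σ corner-gray over 6 cells = 2058  → 36.9578
row 5: Σ corner-gray over 6 cells = 2576  → 46.2601
row 6: Σ corner-gray over 6 cells = 2784  → 49.9954
Σ rows: total corner-gray = 17493  → 314.1412 mm³

314.141


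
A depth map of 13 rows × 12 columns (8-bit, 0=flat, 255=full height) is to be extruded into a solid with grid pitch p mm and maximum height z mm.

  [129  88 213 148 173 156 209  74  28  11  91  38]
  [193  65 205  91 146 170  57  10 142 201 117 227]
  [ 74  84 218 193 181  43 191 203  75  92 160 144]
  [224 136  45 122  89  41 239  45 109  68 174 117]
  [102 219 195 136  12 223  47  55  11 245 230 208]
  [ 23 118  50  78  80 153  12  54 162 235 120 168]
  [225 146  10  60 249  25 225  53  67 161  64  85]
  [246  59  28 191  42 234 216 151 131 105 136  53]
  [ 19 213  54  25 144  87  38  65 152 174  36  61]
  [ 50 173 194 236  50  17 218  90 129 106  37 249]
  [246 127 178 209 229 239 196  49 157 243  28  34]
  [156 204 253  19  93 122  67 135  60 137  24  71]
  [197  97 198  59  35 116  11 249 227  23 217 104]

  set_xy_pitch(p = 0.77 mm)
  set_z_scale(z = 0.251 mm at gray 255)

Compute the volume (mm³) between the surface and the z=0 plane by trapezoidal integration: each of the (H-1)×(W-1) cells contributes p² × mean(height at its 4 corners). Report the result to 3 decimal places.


9.526

height_mm = gray/255 × 0.251; cell vol = 0.77² × mean(4 corners)
unit = 0.77² × 0.251 / (4×255) = 0.0001459 mm³ per gray-sum
row 0: Σ corner-gray over 11 cells = 5377  → 0.7845
row 1: Σ corner-gray over 11 cells = 5926  → 0.8646
row 2: Σ corner-gray over 11 cells = 5575  → 0.8134
row 3: Σ corner-gray over 11 cells = 5533  → 0.8073
row 4: Σ corner-gray over 11 cells = 5371  → 0.7836
row 5: Σ corner-gray over 11 cells = 4745  → 0.6923
row 6: Σ corner-gray over 11 cells = 5315  → 0.7755
row 7: Σ corner-gray over 11 cells = 4941  → 0.7209
row 8: Σ corner-gray over 11 cells = 4855  → 0.7083
row 9: Σ corner-gray over 11 cells = 6389  → 0.9322
row 10: Σ corner-gray over 11 cells = 6045  → 0.8820
row 11: Σ corner-gray over 11 cells = 5220  → 0.7616
Σ rows: total corner-gray = 65292  → 9.5261 mm³


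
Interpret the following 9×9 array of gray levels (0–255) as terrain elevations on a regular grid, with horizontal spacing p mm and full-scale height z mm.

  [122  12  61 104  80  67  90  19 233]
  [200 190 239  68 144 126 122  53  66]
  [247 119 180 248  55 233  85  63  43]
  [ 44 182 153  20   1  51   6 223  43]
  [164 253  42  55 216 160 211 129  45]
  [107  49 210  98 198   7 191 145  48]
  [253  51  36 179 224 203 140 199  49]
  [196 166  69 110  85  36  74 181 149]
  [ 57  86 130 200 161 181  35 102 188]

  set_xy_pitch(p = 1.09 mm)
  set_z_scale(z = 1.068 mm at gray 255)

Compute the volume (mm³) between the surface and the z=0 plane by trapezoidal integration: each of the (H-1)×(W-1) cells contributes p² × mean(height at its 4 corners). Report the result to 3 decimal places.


height_mm = gray/255 × 1.068; cell vol = 1.09² × mean(4 corners)
unit = 1.09² × 1.068 / (4×255) = 0.00124401 mm³ per gray-sum
row 0: Σ corner-gray over 8 cells = 3371  → 4.1936
row 1: Σ corner-gray over 8 cells = 4406  → 5.4811
row 2: Σ corner-gray over 8 cells = 3615  → 4.4971
row 3: Σ corner-gray over 8 cells = 3700  → 4.6028
row 4: Σ corner-gray over 8 cells = 4292  → 5.3393
row 5: Σ corner-gray over 8 cells = 4317  → 5.3704
row 6: Σ corner-gray over 8 cells = 4153  → 5.1664
row 7: Σ corner-gray over 8 cells = 3822  → 4.7546
Σ rows: total corner-gray = 31676  → 39.4053 mm³

39.405


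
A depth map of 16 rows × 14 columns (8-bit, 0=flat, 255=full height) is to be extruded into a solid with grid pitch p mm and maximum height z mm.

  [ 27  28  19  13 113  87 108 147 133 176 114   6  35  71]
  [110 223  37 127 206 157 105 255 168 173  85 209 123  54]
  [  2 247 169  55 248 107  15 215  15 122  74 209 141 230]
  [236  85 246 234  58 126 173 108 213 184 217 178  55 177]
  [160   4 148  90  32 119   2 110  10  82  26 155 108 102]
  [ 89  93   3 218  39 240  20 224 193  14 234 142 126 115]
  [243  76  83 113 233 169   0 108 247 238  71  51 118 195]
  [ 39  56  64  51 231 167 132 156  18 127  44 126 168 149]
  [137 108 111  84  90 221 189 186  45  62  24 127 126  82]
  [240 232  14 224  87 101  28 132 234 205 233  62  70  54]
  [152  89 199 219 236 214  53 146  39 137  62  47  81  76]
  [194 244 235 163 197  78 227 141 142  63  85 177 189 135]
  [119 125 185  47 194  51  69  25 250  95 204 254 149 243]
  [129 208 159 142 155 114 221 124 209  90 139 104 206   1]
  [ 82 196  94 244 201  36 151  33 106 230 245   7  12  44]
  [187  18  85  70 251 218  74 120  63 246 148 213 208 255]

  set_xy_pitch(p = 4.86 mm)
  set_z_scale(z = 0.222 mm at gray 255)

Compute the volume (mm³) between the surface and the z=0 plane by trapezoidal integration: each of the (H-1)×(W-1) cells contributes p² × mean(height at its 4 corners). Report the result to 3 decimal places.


height_mm = gray/255 × 0.222; cell vol = 4.86² × mean(4 corners)
unit = 4.86² × 0.222 / (4×255) = 0.00514074 mm³ per gray-sum
row 0: Σ corner-gray over 13 cells = 5956  → 30.6182
row 1: Σ corner-gray over 13 cells = 7366  → 37.8667
row 2: Σ corner-gray over 13 cells = 7633  → 39.2392
row 3: Σ corner-gray over 13 cells = 6201  → 31.8777
row 4: Σ corner-gray over 13 cells = 5330  → 27.4001
row 5: Σ corner-gray over 13 cells = 6748  → 34.6897
row 6: Σ corner-gray over 13 cells = 6320  → 32.4895
row 7: Σ corner-gray over 13 cells = 5833  → 29.9859
row 8: Σ corner-gray over 13 cells = 6503  → 33.4302
row 9: Σ corner-gray over 13 cells = 6810  → 35.0084
row 10: Σ corner-gray over 13 cells = 7483  → 38.4681
row 11: Σ corner-gray over 13 cells = 7869  → 40.4525
row 12: Σ corner-gray over 13 cells = 7530  → 38.7097
row 13: Σ corner-gray over 13 cells = 7108  → 36.5404
row 14: Σ corner-gray over 13 cells = 7106  → 36.5301
Σ rows: total corner-gray = 101796  → 523.3064 mm³

523.306


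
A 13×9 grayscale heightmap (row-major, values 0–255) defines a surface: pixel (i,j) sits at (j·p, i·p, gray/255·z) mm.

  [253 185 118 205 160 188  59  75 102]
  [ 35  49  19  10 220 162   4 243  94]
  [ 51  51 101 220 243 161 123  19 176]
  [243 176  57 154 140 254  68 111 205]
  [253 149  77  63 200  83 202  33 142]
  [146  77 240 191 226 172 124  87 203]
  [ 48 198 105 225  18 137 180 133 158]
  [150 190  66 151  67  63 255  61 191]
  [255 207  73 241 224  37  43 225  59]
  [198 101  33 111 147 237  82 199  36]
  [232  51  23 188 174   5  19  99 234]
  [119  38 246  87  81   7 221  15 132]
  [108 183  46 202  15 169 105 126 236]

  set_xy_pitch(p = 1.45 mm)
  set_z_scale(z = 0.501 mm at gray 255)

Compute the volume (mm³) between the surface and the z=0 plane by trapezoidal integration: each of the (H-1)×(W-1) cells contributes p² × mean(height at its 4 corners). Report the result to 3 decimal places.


height_mm = gray/255 × 0.501; cell vol = 1.45² × mean(4 corners)
unit = 1.45² × 0.501 / (4×255) = 0.0010327 mm³ per gray-sum
row 0: Σ corner-gray over 8 cells = 3878  → 4.0048
row 1: Σ corner-gray over 8 cells = 3606  → 3.7239
row 2: Σ corner-gray over 8 cells = 4431  → 4.5759
row 3: Σ corner-gray over 8 cells = 4377  → 4.5201
row 4: Σ corner-gray over 8 cells = 4592  → 4.7422
row 5: Σ corner-gray over 8 cells = 4781  → 4.9373
row 6: Σ corner-gray over 8 cells = 4245  → 4.3838
row 7: Σ corner-gray over 8 cells = 4461  → 4.6069
row 8: Σ corner-gray over 8 cells = 4468  → 4.6141
row 9: Σ corner-gray over 8 cells = 3638  → 3.7570
row 10: Σ corner-gray over 8 cells = 3225  → 3.3305
row 11: Σ corner-gray over 8 cells = 3677  → 3.7972
Σ rows: total corner-gray = 49379  → 50.9936 mm³

50.994


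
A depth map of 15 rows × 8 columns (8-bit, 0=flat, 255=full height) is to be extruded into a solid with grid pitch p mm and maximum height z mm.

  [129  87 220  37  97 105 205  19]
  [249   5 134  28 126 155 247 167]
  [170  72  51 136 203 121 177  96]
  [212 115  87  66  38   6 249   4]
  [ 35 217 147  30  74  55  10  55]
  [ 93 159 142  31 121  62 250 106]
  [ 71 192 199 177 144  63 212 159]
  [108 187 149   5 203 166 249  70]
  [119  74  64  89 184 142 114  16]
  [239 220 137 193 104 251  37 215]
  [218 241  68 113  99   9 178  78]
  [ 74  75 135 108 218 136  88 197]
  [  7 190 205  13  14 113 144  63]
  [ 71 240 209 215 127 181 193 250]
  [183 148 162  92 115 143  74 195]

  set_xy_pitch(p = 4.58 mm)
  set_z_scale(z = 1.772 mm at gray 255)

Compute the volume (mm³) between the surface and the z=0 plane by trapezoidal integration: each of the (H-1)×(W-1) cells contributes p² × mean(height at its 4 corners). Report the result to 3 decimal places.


height_mm = gray/255 × 1.772; cell vol = 4.58² × mean(4 corners)
unit = 4.58² × 1.772 / (4×255) = 0.0364414 mm³ per gray-sum
row 0: Σ corner-gray over 7 cells = 3456  → 125.9413
row 1: Σ corner-gray over 7 cells = 3592  → 130.8973
row 2: Σ corner-gray over 7 cells = 3124  → 113.8428
row 3: Σ corner-gray over 7 cells = 2494  → 90.8847
row 4: Σ corner-gray over 7 cells = 2885  → 105.1333
row 5: Σ corner-gray over 7 cells = 3933  → 143.3238
row 6: Σ corner-gray over 7 cells = 4300  → 156.6978
row 7: Σ corner-gray over 7 cells = 3565  → 129.9134
row 8: Σ corner-gray over 7 cells = 3807  → 138.7322
row 9: Σ corner-gray over 7 cells = 4050  → 147.5875
row 10: Σ corner-gray over 7 cells = 3503  → 127.6541
row 11: Σ corner-gray over 7 cells = 3219  → 117.3047
row 12: Σ corner-gray over 7 cells = 4079  → 148.6443
row 13: Σ corner-gray over 7 cells = 4497  → 163.8768
Σ rows: total corner-gray = 50504  → 1840.4341 mm³

1840.434


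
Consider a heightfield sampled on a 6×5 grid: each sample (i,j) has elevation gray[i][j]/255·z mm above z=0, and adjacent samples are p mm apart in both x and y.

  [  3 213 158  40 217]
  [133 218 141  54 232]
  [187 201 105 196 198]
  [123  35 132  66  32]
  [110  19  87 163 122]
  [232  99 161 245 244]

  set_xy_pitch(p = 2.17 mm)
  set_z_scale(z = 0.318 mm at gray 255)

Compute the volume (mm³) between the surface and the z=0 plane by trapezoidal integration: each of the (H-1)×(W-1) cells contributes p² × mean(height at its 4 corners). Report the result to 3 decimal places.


15.371

height_mm = gray/255 × 0.318; cell vol = 2.17² × mean(4 corners)
unit = 2.17² × 0.318 / (4×255) = 0.00146807 mm³ per gray-sum
row 0: Σ corner-gray over 4 cells = 2233  → 3.2782
row 1: Σ corner-gray over 4 cells = 2580  → 3.7876
row 2: Σ corner-gray over 4 cells = 2010  → 2.9508
row 3: Σ corner-gray over 4 cells = 1391  → 2.0421
row 4: Σ corner-gray over 4 cells = 2256  → 3.3120
Σ rows: total corner-gray = 10470  → 15.3707 mm³


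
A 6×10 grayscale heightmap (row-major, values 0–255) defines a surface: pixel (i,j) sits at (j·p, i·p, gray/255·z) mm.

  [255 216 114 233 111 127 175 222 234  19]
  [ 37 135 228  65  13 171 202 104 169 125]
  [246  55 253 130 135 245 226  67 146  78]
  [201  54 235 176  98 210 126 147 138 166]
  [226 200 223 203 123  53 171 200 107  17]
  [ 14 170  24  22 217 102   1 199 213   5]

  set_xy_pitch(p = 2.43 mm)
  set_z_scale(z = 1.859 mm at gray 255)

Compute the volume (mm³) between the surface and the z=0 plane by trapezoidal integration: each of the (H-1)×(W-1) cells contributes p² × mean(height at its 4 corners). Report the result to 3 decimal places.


height_mm = gray/255 × 1.859; cell vol = 2.43² × mean(4 corners)
unit = 2.43² × 1.859 / (4×255) = 0.010762 mm³ per gray-sum
row 0: Σ corner-gray over 9 cells = 5474  → 58.9110
row 1: Σ corner-gray over 9 cells = 5174  → 55.6824
row 2: Σ corner-gray over 9 cells = 5573  → 59.9765
row 3: Σ corner-gray over 9 cells = 5538  → 59.5998
row 4: Σ corner-gray over 9 cells = 4718  → 50.7750
Σ rows: total corner-gray = 26477  → 284.9447 mm³

284.945


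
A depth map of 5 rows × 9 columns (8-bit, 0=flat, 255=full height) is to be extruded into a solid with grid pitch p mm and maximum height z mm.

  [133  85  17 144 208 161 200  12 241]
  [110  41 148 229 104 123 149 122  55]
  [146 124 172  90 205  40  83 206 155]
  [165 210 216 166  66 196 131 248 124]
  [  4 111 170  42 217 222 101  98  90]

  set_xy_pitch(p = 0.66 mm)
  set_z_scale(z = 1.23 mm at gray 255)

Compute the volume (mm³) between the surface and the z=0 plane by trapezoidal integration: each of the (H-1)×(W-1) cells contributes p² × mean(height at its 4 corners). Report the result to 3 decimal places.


9.366

height_mm = gray/255 × 1.23; cell vol = 0.66² × mean(4 corners)
unit = 0.66² × 1.23 / (4×255) = 0.000525282 mm³ per gray-sum
row 0: Σ corner-gray over 8 cells = 4025  → 2.1143
row 1: Σ corner-gray over 8 cells = 4138  → 2.1736
row 2: Σ corner-gray over 8 cells = 4896  → 2.5718
row 3: Σ corner-gray over 8 cells = 4771  → 2.5061
Σ rows: total corner-gray = 17830  → 9.3658 mm³


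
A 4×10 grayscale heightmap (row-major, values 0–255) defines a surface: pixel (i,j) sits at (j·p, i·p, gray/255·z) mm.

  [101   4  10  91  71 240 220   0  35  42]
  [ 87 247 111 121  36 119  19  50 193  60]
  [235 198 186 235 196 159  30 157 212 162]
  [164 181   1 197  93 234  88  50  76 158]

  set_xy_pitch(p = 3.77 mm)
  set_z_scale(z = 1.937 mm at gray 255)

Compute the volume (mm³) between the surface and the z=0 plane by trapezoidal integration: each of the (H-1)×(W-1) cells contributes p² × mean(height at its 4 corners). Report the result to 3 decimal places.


372.767

height_mm = gray/255 × 1.937; cell vol = 3.77² × mean(4 corners)
unit = 3.77² × 1.937 / (4×255) = 0.0269906 mm³ per gray-sum
row 0: Σ corner-gray over 9 cells = 3424  → 92.4157
row 1: Σ corner-gray over 9 cells = 5082  → 137.1661
row 2: Σ corner-gray over 9 cells = 5305  → 143.1850
Σ rows: total corner-gray = 13811  → 372.7668 mm³


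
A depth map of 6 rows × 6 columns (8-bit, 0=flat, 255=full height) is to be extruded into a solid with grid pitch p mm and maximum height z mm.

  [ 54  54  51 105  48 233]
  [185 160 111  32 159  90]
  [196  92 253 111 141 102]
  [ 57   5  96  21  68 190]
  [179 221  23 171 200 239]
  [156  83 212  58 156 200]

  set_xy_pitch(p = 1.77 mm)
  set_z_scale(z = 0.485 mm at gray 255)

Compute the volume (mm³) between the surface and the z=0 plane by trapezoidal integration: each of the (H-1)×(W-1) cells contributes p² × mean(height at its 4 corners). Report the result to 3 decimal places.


height_mm = gray/255 × 0.485; cell vol = 1.77² × mean(4 corners)
unit = 1.77² × 0.485 / (4×255) = 0.00148966 mm³ per gray-sum
row 0: Σ corner-gray over 5 cells = 2002  → 2.9823
row 1: Σ corner-gray over 5 cells = 2691  → 4.0087
row 2: Σ corner-gray over 5 cells = 2119  → 3.1566
row 3: Σ corner-gray over 5 cells = 2275  → 3.3890
row 4: Σ corner-gray over 5 cells = 3022  → 4.5018
Σ rows: total corner-gray = 12109  → 18.0383 mm³

18.038


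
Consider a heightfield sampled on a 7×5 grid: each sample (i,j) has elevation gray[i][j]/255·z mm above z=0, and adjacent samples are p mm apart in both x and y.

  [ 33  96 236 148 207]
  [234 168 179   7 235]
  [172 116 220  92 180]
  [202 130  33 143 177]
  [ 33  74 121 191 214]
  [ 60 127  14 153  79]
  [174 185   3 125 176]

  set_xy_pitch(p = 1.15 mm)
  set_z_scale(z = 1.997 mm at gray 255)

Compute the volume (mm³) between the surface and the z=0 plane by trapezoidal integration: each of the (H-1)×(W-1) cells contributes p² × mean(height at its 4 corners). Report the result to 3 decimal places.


height_mm = gray/255 × 1.997; cell vol = 1.15² × mean(4 corners)
unit = 1.15² × 1.997 / (4×255) = 0.00258925 mm³ per gray-sum
row 0: Σ corner-gray over 4 cells = 2377  → 6.1546
row 1: Σ corner-gray over 4 cells = 2385  → 6.1754
row 2: Σ corner-gray over 4 cells = 2199  → 5.6938
row 3: Σ corner-gray over 4 cells = 2010  → 5.2044
row 4: Σ corner-gray over 4 cells = 1746  → 4.5208
row 5: Σ corner-gray over 4 cells = 1703  → 4.4095
Σ rows: total corner-gray = 12420  → 32.1585 mm³

32.158


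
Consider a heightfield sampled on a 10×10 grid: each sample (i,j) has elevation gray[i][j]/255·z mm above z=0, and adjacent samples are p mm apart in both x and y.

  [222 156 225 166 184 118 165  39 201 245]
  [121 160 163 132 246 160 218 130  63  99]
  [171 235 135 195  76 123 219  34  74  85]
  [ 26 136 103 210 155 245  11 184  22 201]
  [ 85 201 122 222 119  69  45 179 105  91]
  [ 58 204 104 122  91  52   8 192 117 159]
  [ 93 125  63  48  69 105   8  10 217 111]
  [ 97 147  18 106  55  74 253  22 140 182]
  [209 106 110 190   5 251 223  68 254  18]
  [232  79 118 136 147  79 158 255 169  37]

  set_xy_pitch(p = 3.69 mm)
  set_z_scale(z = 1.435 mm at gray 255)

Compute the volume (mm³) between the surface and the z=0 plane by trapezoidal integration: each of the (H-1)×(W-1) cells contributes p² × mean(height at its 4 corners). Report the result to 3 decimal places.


791.717

height_mm = gray/255 × 1.435; cell vol = 3.69² × mean(4 corners)
unit = 3.69² × 1.435 / (4×255) = 0.019156 mm³ per gray-sum
row 0: Σ corner-gray over 9 cells = 5739  → 109.9362
row 1: Σ corner-gray over 9 cells = 5202  → 99.6494
row 2: Σ corner-gray over 9 cells = 4797  → 91.8913
row 3: Σ corner-gray over 9 cells = 4659  → 89.2477
row 4: Σ corner-gray over 9 cells = 4297  → 82.3133
row 5: Σ corner-gray over 9 cells = 3491  → 66.8735
row 6: Σ corner-gray over 9 cells = 3403  → 65.1878
row 7: Σ corner-gray over 9 cells = 4550  → 87.1597
row 8: Σ corner-gray over 9 cells = 5192  → 99.4579
Σ rows: total corner-gray = 41330  → 791.7168 mm³


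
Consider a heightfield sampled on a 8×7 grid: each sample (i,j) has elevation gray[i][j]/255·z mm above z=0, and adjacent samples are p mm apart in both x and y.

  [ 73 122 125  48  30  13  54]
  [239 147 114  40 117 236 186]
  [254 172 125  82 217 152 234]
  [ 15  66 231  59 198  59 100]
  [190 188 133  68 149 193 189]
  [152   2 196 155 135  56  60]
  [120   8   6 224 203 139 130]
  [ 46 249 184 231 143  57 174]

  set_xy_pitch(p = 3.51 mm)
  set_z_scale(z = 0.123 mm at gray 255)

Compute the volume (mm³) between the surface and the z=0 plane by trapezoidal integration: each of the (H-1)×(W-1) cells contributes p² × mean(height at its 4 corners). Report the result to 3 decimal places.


height_mm = gray/255 × 0.123; cell vol = 3.51² × mean(4 corners)
unit = 3.51² × 0.123 / (4×255) = 0.00148566 mm³ per gray-sum
row 0: Σ corner-gray over 6 cells = 2536  → 3.7676
row 1: Σ corner-gray over 6 cells = 3717  → 5.5222
row 2: Σ corner-gray over 6 cells = 3325  → 4.9398
row 3: Σ corner-gray over 6 cells = 3182  → 4.7274
row 4: Σ corner-gray over 6 cells = 3141  → 4.6665
row 5: Σ corner-gray over 6 cells = 2710  → 4.0261
row 6: Σ corner-gray over 6 cells = 3358  → 4.9888
Σ rows: total corner-gray = 21969  → 32.6384 mm³

32.638


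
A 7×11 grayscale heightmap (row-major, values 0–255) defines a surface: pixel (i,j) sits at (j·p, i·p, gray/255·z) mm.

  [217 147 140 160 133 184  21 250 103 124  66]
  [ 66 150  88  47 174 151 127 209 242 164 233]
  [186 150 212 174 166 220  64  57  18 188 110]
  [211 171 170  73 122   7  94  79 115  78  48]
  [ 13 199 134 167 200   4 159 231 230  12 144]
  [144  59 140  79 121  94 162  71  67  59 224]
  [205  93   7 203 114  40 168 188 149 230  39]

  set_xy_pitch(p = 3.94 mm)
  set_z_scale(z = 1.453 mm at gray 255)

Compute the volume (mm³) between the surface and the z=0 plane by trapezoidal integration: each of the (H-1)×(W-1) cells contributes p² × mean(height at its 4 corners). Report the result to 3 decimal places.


685.187

height_mm = gray/255 × 1.453; cell vol = 3.94² × mean(4 corners)
unit = 3.94² × 1.453 / (4×255) = 0.0221135 mm³ per gray-sum
row 0: Σ corner-gray over 10 cells = 5810  → 128.4796
row 1: Σ corner-gray over 10 cells = 5797  → 128.1921
row 2: Σ corner-gray over 10 cells = 4871  → 107.7150
row 3: Σ corner-gray over 10 cells = 4906  → 108.4889
row 4: Σ corner-gray over 10 cells = 4901  → 108.3784
row 5: Σ corner-gray over 10 cells = 4700  → 103.9335
Σ rows: total corner-gray = 30985  → 685.1874 mm³
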